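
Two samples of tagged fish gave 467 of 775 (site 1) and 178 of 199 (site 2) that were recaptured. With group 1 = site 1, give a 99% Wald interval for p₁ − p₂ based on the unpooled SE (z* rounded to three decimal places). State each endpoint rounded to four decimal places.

p̂₁ = 0.60258, p̂₂ = 0.89447, so the observed difference is -0.29189.
Unpooled SE = √(p̂₁(1−p̂₁)/n₁ + p̂₂(1−p̂₂)/n₂) = √(0.000309003 + 0.000474329) = 0.027988.
The 99% critical value is z* = 2.576. Margin of error = 0.07210.
CI: -0.29189 ± 0.07210 = (-0.3640, -0.2198).

(-0.3640, -0.2198)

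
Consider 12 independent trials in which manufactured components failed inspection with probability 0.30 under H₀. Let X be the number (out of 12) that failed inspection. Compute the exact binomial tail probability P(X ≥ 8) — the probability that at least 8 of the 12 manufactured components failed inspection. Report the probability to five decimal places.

P = 0.00949

X is binomial with n = 12 and p = 0.30.
P(X ≥ 8) = Σ_{j=8}^{12} C(12,j)·0.30^j·0.70^{12−j}.
= 0.007798 + 0.001485 + 0.000191 + 0.000015 + 0.000001 = 0.00949.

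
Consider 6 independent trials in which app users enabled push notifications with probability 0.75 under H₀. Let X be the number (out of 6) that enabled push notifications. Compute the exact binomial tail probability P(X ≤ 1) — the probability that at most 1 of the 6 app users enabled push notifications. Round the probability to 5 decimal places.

X is binomial with n = 6 and p = 0.75.
P(X ≤ 1) = C(6,0)·0.75^0·0.25^6 + C(6,1)·0.75^1·0.25^5.
= 0.000244 + 0.004395 = 0.00464.

P = 0.00464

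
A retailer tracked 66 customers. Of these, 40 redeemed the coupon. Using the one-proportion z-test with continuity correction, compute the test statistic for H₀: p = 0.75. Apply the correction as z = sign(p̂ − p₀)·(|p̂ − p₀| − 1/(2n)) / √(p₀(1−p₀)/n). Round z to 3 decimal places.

p̂ = 40/66 = 0.60606. p̂ − p₀ = -0.143939.
Continuity correction 1/(2n) = 1/132 = 0.007576.
Corrected numerator: |-0.143939| − 0.007576 = 0.136363.
SE₀ = √(0.75·0.25/66) = 0.053300.
z = (−)0.136363/0.053300 = -2.558.

z = -2.558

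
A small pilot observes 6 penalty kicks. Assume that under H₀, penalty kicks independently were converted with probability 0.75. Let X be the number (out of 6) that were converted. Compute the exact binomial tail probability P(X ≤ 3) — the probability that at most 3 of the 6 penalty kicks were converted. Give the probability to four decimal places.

P = 0.1694

X is binomial with n = 6 and p = 0.75.
P(X ≤ 3) = C(6,0)·0.75^0·0.25^6 + C(6,1)·0.75^1·0.25^5 + C(6,2)·0.75^2·0.25^4 + C(6,3)·0.75^3·0.25^3.
= 0.000244 + 0.004395 + 0.032959 + 0.131836 = 0.1694.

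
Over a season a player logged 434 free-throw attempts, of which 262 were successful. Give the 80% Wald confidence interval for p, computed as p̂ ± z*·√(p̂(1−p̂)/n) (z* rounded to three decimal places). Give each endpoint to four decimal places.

(0.5736, 0.6338)

p̂ = 262/434 = 0.60369.
Standard error of p̂: √(0.239249/434) = √0.000551265 = 0.023479.
For 80% confidence, z* = 1.282.
Margin of error: 1.282 × 0.023479 = 0.03010.
Interval: 0.60369 ± 0.03010 → (0.5736, 0.6338).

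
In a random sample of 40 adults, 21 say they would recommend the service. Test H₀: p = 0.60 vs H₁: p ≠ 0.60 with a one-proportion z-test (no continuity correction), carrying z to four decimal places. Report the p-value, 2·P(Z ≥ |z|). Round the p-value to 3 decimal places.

With x = 21 successes in n = 40, p̂ = 0.52500.
Null standard error: √(0.60·0.40/40) = √0.006000000 = 0.077460.
Test statistic (full precision, shown to 4 dp): z = (21/40 − 0.60)/SE₀ ≈ -0.9682.
From the standard normal, 2·P(Z ≥ |z|) = 0.333.

p-value = 0.333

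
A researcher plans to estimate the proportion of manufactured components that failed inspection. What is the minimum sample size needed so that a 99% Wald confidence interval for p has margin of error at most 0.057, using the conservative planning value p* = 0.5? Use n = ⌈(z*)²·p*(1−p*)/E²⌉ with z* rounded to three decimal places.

n = 511

The 99% critical value is z* = 2.576.
p*(1−p*) = 0.2500.
Required n before rounding: 6.635776 × 0.2500 / 0.057² = 510.601.
Rounding up, n = 511.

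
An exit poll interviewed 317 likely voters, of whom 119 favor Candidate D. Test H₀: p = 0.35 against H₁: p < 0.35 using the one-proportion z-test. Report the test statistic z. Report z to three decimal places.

z = 0.948

The sample proportion is 119/317 = 0.37539.
SE₀ = √(0.35·0.65/317) = 0.026789.
Test statistic: z = 0.02539/0.026789 = 0.948.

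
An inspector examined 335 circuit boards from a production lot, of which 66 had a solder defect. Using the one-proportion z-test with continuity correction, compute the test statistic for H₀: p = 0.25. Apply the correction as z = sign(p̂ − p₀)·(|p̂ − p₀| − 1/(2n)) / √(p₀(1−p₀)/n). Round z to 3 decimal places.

Sample proportion p̂ = 66/335 = 0.19701. p̂ − p₀ = -0.052985.
Continuity correction 1/(2n) = 1/670 = 0.001493.
Corrected numerator: |-0.052985| − 0.001493 = 0.051492.
Null standard error: √(0.25·0.75/335) = √0.000559701 = 0.023658.
z = (−)0.051492/0.023658 = -2.177.

z = -2.177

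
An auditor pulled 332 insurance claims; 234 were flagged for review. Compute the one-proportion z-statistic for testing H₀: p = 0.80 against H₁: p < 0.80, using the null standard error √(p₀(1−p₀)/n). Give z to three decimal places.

p̂ = 234/332 = 0.70482.
Under H₀, SE = √(p₀(1−p₀)/n) = √(0.80·0.20/332) = √0.000481928 = 0.021953.
z = (p̂ − p₀)/SE = (0.70482 − 0.80)/0.021953 = -4.336.

z = -4.336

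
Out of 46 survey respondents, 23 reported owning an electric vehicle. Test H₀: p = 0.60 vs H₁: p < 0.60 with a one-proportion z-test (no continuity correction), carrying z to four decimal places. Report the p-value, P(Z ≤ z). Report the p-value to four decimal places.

p-value = 0.0831

p̂ = 23/46 = 0.50000.
Under H₀, SE = √(p₀(1−p₀)/n) = √(0.60·0.40/46) = √0.005217391 = 0.072232.
Test statistic (full precision, shown to 4 dp): z = (23/46 − 0.60)/SE₀ ≈ -1.3844.
From the standard normal, P(Z ≤ z) = 0.0831.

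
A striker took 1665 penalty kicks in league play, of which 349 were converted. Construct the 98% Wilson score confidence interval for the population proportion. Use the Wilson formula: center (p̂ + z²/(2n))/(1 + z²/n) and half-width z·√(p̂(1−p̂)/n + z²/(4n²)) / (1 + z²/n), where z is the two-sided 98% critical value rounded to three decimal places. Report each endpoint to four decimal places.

(0.1874, 0.2337)

p̂ = 349/1665 = 0.20961; z = 2.326, so z² = 5.410276.
1 + z²/n = 1.003249.
Center = (0.20961 + 0.001625)/1.003249 = 0.21055.
Radicand: p̂(1−p̂)/n + z²/(4n²) = 0.000099504 + 0.000000488 = 0.000099992.
Half-width = 2.326·√0.000099992/1.003249 = 0.02318.
Interval: 0.21055 ± 0.02318 → (0.1874, 0.2337).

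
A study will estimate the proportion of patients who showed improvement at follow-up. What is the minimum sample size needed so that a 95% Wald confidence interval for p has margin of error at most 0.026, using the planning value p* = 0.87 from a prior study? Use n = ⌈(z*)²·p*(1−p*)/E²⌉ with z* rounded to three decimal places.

n = 643

For 95% confidence, z* = 1.960.
p*(1−p*) = 0.1131.
(z*)²·p*(1−p*)/E² = 3.841600·0.1131/0.000676 = 642.729.
⌈642.729⌉ = 643.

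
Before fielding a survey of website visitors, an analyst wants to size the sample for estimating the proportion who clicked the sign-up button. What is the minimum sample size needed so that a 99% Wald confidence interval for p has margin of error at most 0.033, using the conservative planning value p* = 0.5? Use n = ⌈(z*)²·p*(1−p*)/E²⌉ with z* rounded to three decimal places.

z* = 2.576 at the 99% level.
p*(1−p*) = 0.2500.
(z*)²·p*(1−p*)/E² = 6.635776·0.2500/0.001089 = 1523.365.
Rounding up, n = 1524.

n = 1524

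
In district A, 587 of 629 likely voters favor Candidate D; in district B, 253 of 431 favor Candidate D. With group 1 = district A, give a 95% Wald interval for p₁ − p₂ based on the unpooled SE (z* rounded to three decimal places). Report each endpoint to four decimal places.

p̂₁ = 587/629 = 0.93323, p̂₂ = 253/431 = 0.58701; p̂₁ − p̂₂ = 0.34622.
SE = √(0.000099068 + 0.000562482) = √0.000661550 = 0.025721.
For 95% confidence, z* = 1.960. Margin of error = 0.05041.
CI: 0.34622 ± 0.05041 = (0.2958, 0.3966).

(0.2958, 0.3966)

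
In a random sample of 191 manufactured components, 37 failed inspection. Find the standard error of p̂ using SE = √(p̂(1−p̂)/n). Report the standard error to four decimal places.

SE = 0.0286

With x = 37 successes in n = 191, p̂ = 0.19372.
p̂(1−p̂) = 0.19372·0.80628 = 0.156193.
SE = √(0.156193/191) = √0.000817764 = 0.0286.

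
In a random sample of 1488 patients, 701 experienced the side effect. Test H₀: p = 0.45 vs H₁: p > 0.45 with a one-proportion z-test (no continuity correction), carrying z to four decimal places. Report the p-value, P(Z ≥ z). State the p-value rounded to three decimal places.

p-value = 0.051

The sample proportion is 701/1488 = 0.47110.
Null standard error: √(0.45·0.55/1488) = √0.000166331 = 0.012897.
z = (p̂ − p₀)/SE = (701/1488 − 0.45)/0.012897 ≈ 1.6362.
p-value = P(Z ≥ z) with z = 1.6362 → 0.051.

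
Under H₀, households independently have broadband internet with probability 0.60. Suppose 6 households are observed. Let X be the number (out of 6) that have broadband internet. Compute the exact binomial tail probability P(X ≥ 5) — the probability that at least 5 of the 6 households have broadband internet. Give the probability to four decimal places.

X is binomial with n = 6 and p = 0.60.
P(X ≥ 5) = C(6,5)·0.60^5·0.40^1 + C(6,6)·0.60^6·0.40^0.
= 0.186624 + 0.046656 = 0.2333.

P = 0.2333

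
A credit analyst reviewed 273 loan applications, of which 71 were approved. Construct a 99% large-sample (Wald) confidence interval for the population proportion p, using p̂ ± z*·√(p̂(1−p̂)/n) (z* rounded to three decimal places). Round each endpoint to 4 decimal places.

The sample proportion is 71/273 = 0.26007.
SE(p̂) = √(0.26007·0.73993/273) = 0.026550.
z* = 2.576 at the 99% level.
Margin = 2.576·0.026550 = 0.06839.
Interval: 0.26007 ± 0.06839 → (0.1917, 0.3285).

(0.1917, 0.3285)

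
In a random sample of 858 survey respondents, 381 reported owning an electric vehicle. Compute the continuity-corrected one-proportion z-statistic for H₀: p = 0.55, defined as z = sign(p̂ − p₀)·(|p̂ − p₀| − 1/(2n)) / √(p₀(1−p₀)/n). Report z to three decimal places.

z = -6.204

Sample proportion p̂ = 381/858 = 0.44406. p̂ − p₀ = -0.105944.
1/(2n) = 0.000583.
Corrected numerator: |-0.105944| − 0.000583 = 0.105361.
Under H₀, SE = √(p₀(1−p₀)/n) = √(0.55·0.45/858) = √0.000288462 = 0.016984.
z = −0.105361/0.016984 = -6.204.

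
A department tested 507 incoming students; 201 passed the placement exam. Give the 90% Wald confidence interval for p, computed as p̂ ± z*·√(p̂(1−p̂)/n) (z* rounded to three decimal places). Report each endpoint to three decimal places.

(0.361, 0.432)

Sample proportion p̂ = 201/507 = 0.39645.
SE(p̂) = √(0.39645·0.60355/507) = 0.021724.
The 90% critical value is z* = 1.645.
Margin = 1.645·0.021724 = 0.03574.
So the interval runs from 0.361 to 0.432.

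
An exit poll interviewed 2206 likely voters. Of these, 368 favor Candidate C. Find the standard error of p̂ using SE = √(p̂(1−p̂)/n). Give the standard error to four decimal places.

Sample proportion p̂ = 368/2206 = 0.16682.
p̂(1−p̂) = 0.138991.
SE = √(0.138991/2206) = √0.000063006 = 0.0079.

SE = 0.0079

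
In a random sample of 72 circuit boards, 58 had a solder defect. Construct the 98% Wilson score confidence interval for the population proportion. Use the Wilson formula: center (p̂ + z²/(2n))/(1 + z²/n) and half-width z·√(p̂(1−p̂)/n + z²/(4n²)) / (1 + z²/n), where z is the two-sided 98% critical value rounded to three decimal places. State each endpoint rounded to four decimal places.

(0.6774, 0.8910)

Here p̂ = 58/72 = 0.80556 and z = 2.326 (z² = 5.410276).
1 + z²/n = 1.075143.
Adjusted center: (0.80556 + z²/(2n))/1.075143 = 0.78420.
Radicand: p̂(1−p̂)/n + z²/(4n²) = 0.002175497 + 0.000260912 = 0.002436409.
Half-width = z·√(radicand)/denom = 2.326·0.049360/1.075143 = 0.10679.
So the interval runs from 0.6774 to 0.8910.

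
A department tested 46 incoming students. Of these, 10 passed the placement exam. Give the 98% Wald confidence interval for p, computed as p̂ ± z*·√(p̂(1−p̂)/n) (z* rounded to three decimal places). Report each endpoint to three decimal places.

The sample proportion is 10/46 = 0.21739.
Standard error of p̂: √(0.170132/46) = √0.003698529 = 0.060816.
z* = 2.326 at the 98% level.
Margin = 2.326·0.060816 = 0.14146.
So the interval runs from 0.076 to 0.359.

(0.076, 0.359)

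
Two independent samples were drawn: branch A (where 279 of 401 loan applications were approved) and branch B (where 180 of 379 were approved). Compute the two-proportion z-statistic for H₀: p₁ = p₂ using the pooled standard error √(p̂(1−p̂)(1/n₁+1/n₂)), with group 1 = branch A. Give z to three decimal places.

Sample proportions: p̂₁ = 279/401 = 0.69576 and p̂₂ = 180/379 = 0.47493.
Pooling: p̂ = 459/780 = 0.58846.
Pooled SE = √[0.2421746·0.00513229] ≈ 0.035255.
z = 0.22083/0.035255 = 6.264.

z = 6.264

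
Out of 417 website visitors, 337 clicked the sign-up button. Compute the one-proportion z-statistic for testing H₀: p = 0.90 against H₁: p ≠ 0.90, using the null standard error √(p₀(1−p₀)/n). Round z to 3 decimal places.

With x = 337 successes in n = 417, p̂ = 0.80815.
SE₀ = √(0.90·0.10/417) = 0.014691.
z = (p̂ − p₀)/SE = (0.80815 − 0.90)/0.014691 = -6.252.

z = -6.252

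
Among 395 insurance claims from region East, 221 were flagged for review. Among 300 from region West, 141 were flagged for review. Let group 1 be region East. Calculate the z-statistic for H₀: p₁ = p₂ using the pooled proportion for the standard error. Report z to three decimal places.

z = 2.339

p̂₁ = 221/395 = 0.55949, p̂₂ = 141/300 = 0.47000.
Pooled p̂ = (221+141)/(395+300) = 362/695 = 0.52086.
Pooled SE = √[0.2495647·0.00586498] ≈ 0.038258.
z = 0.08949/0.038258 = 2.339.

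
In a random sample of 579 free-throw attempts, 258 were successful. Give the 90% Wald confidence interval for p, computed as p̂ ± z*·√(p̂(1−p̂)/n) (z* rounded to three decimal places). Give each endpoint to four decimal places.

(0.4116, 0.4796)

The sample proportion is 258/579 = 0.44560.
SE = √(p̂(1−p̂)/n) = √(0.247040/579) = 0.020656.
For 90% confidence, z* = 1.645.
Margin = 1.645·0.020656 = 0.03398.
So the interval runs from 0.4116 to 0.4796.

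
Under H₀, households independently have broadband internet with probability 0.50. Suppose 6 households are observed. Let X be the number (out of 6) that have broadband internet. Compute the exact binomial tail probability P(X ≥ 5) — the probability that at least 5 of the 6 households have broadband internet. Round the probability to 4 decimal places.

P = 0.1094

X ~ Binomial(n=6, p=0.50).
P(X ≥ 5) = C(6,5)·0.50^5·0.50^1 + C(6,6)·0.50^6·0.50^0.
= 0.093750 + 0.015625 = 0.1094.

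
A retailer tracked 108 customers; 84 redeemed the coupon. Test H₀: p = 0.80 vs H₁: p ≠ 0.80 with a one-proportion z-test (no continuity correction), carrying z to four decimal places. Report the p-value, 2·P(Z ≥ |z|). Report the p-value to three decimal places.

The sample proportion is 84/108 = 0.77778.
SE₀ = √(0.80·0.20/108) = 0.038490.
z = (p̂ − p₀)/SE = (84/108 − 0.80)/0.038490 ≈ -0.5774.
p-value = 2·P(Z ≥ |z|) with z = -0.5774 → 0.564.

p-value = 0.564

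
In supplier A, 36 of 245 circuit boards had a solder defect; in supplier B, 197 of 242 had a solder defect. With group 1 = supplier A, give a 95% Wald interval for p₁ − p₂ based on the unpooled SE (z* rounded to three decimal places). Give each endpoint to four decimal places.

(-0.7332, -0.6010)

p̂₁ = 36/245 = 0.14694, p̂₂ = 197/242 = 0.81405; p̂₁ − p̂₂ = -0.66711.
Unpooled SE = √(p̂₁(1−p̂₁)/n₁ + p̂₂(1−p̂₂)/n₂) = √(0.000511624 + 0.000625508) = 0.033721.
z* = 1.960 at the 95% level. Margin of error = 0.06609.
CI: -0.66711 ± 0.06609 = (-0.7332, -0.6010).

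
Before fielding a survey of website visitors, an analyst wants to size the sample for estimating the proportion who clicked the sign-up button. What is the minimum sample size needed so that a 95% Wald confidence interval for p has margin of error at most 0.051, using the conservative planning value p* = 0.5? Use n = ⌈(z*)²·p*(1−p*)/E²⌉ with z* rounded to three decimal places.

The 95% critical value is z* = 1.960.
p*(1−p*) = 0.2500.
(z*)²·p*(1−p*)/E² = 3.841600·0.2500/0.002601 = 369.243.
⌈369.243⌉ = 370.

n = 370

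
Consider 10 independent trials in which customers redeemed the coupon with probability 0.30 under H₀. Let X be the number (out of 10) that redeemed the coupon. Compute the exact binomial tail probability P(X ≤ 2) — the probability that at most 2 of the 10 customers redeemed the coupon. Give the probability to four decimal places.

X is binomial with n = 10 and p = 0.30.
P(X ≤ 2) = C(10,0)·0.30^0·0.70^10 + C(10,1)·0.30^1·0.70^9 + C(10,2)·0.30^2·0.70^8.
= 0.028248 + 0.121061 + 0.233474 = 0.3828.

P = 0.3828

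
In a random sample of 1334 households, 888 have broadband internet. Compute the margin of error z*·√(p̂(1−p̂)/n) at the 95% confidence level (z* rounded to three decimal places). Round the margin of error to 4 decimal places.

ME = 0.0253

With x = 888 successes in n = 1334, p̂ = 0.66567.
SE(p̂) = √(0.66567·0.33433/1334) = 0.012916.
The 95% critical value is z* = 1.960.
So ME = 0.0253.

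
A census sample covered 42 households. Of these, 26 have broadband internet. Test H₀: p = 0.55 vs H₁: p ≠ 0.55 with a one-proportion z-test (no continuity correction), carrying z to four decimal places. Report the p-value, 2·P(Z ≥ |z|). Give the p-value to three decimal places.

With x = 26 successes in n = 42, p̂ = 0.61905.
Under H₀, SE = √(p₀(1−p₀)/n) = √(0.55·0.45/42) = √0.005892857 = 0.076765.
z = (p̂ − p₀)/SE = (26/42 − 0.55)/0.076765 ≈ 0.8995.
p-value = 2·P(Z ≥ |z|) with z = 0.8995 → 0.368.

p-value = 0.368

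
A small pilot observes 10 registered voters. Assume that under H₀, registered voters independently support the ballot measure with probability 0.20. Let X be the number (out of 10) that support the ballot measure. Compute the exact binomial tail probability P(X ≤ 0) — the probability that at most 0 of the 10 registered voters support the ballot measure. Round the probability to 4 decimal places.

P = 0.1074

X ~ Binomial(n=10, p=0.20).
P(X ≤ 0) = C(10,0)·0.20^0·0.80^10.
= 0.107374 = 0.1074.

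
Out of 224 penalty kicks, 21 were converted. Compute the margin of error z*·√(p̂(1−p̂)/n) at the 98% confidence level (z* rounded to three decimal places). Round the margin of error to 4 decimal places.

p̂ = 21/224 = 0.09375.
Standard error of p̂: √(0.084961/224) = √0.000379290 = 0.019475.
For 98% confidence, z* = 2.326.
So ME = 0.0453.

ME = 0.0453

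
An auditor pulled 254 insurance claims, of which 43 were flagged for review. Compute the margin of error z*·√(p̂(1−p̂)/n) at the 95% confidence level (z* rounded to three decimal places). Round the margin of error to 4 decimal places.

With x = 43 successes in n = 254, p̂ = 0.16929.
SE = √(p̂(1−p̂)/n) = √(0.140632/254) = 0.023530.
z* = 1.960 at the 95% level.
Margin of error = z*·SE = 1.960 × 0.023530 = 0.0461.

ME = 0.0461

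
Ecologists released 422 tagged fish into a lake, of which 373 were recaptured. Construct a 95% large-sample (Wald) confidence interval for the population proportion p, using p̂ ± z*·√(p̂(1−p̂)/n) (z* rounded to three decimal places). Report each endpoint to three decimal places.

The sample proportion is 373/422 = 0.88389.
SE = √(p̂(1−p̂)/n) = √(0.102631/422) = 0.015595.
z* = 1.960 at the 95% level.
Margin of error: 1.960 × 0.015595 = 0.03057.
So the interval runs from 0.853 to 0.914.

(0.853, 0.914)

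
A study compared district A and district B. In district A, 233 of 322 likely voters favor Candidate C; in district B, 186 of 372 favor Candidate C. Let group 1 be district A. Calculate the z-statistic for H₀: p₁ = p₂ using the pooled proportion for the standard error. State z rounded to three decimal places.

Sample proportions: p̂₁ = 233/322 = 0.72360 and p̂₂ = 186/372 = 0.50000.
Pooling: p̂ = 419/694 = 0.60375.
Pooled SE = √[0.2392367·0.00579376] ≈ 0.037230.
z = (p̂₁ − p̂₂)/SE = (0.72360 − 0.50000)/0.037230 = 0.22360/0.037230 = 6.006.

z = 6.006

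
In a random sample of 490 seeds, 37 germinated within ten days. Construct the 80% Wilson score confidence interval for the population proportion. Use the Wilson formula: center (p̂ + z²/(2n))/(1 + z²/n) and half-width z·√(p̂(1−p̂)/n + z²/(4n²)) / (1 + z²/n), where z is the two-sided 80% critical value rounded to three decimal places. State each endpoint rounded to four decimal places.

Here p̂ = 37/490 = 0.07551 and z = 1.282 (z² = 1.643524).
1 + z²/n = 1.003354.
Adjusted center: (0.07551 + z²/(2n))/1.003354 = 0.07693.
Radicand: p̂(1−p̂)/n + z²/(4n²) = 0.000142466 + 0.000001711 = 0.000144177.
Half-width = 1.282·√0.000144177/1.003354 = 0.01534.
CI: 0.07693 ± 0.01534 = (0.0616, 0.0923).

(0.0616, 0.0923)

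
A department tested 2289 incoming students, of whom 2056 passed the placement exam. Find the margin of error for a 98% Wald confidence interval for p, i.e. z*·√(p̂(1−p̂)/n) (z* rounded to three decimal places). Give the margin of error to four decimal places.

ME = 0.0147

The sample proportion is 2056/2289 = 0.89821.
SE(p̂) = √(0.89821·0.10179/2289) = 0.006320.
z* = 2.326 at the 98% level.
Margin of error = z*·SE = 2.326 × 0.006320 = 0.0147.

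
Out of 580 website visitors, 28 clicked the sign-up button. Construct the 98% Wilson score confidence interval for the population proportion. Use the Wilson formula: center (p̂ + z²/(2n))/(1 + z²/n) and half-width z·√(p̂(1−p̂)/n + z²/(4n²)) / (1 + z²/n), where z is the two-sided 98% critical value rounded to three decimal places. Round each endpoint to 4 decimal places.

p̂ = 28/580 = 0.04828; z = 2.326, so z² = 5.410276.
1 + z²/n = 1.009328.
Center = (0.04828 + 0.004664)/1.009328 = 0.05245.
Radicand: p̂(1−p̂)/n + z²/(4n²) = 0.000079216 + 0.000004021 = 0.000083237.
Half-width = 2.326·√0.000083237/1.009328 = 0.02102.
CI: 0.05245 ± 0.02102 = (0.0314, 0.0735).

(0.0314, 0.0735)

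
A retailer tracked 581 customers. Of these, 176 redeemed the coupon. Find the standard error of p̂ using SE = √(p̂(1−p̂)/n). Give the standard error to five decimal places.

The sample proportion is 176/581 = 0.30293.
p̂(1−p̂) = 0.30293·0.69707 = 0.211163.
SE = √(0.211163/581) = 0.01906.

SE = 0.01906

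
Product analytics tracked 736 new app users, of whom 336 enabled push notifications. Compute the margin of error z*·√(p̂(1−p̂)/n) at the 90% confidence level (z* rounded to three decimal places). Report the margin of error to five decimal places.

ME = 0.03020

p̂ = 336/736 = 0.45652.
Standard error of p̂: √(0.248110/736) = √0.000337105 = 0.018360.
The 90% critical value is z* = 1.645.
So ME = 0.03020.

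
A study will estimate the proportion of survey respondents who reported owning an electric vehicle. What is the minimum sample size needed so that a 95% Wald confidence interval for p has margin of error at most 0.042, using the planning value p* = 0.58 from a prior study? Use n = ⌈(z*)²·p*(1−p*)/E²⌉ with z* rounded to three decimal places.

n = 531

z* = 1.960 at the 95% level.
p*(1−p*) = 0.2436.
(z*)²·p*(1−p*)/E² = 3.841600·0.2436/0.001764 = 530.507.
⌈530.507⌉ = 531.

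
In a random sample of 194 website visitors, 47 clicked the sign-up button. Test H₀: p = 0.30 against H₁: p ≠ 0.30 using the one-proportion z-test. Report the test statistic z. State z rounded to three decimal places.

Sample proportion p̂ = 47/194 = 0.24227.
Under H₀, SE = √(p₀(1−p₀)/n) = √(0.30·0.70/194) = √0.001082474 = 0.032901.
Test statistic: z = -0.05773/0.032901 = -1.755.

z = -1.755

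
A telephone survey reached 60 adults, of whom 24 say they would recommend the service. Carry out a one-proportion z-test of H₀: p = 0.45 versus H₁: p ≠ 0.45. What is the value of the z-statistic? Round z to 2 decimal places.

The sample proportion is 24/60 = 0.40000.
Null standard error: √(0.45·0.55/60) = √0.004125000 = 0.064226.
z = (p̂ − p₀)/SE = (0.40000 − 0.45)/0.064226 = -0.78.

z = -0.78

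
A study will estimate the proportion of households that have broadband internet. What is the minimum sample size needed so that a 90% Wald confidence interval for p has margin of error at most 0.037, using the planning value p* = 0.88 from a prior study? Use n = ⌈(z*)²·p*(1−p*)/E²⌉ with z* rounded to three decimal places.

n = 209

For 90% confidence, z* = 1.645.
p*(1−p*) = 0.1056.
Required n before rounding: 2.706025 × 0.1056 / 0.037² = 208.734.
Rounding up, n = 209.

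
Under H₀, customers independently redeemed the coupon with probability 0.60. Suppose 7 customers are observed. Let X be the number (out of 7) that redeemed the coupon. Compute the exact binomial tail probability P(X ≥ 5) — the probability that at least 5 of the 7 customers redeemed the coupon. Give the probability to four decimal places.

X ~ Binomial(n=7, p=0.60).
P(X ≥ 5) = C(7,5)·0.60^5·0.40^2 + C(7,6)·0.60^6·0.40^1 + C(7,7)·0.60^7·0.40^0.
= 0.261274 + 0.130637 + 0.027994 = 0.4199.

P = 0.4199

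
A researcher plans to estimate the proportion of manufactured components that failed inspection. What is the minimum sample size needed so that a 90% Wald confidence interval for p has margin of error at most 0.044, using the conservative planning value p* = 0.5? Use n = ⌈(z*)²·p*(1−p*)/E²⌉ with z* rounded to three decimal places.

The 90% critical value is z* = 1.645.
p*(1−p*) = 0.50·0.50 = 0.2500.
Required n before rounding: 2.706025 × 0.2500 / 0.044² = 349.435.
Rounding up, n = 350.

n = 350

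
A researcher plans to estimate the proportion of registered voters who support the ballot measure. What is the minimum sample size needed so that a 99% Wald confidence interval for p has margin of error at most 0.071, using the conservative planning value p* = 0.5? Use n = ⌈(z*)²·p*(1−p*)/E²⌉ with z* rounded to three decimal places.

n = 330

The 99% critical value is z* = 2.576.
p*(1−p*) = 0.2500.
(z*)²·p*(1−p*)/E² = 6.635776·0.2500/0.005041 = 329.090.
⌈329.090⌉ = 330.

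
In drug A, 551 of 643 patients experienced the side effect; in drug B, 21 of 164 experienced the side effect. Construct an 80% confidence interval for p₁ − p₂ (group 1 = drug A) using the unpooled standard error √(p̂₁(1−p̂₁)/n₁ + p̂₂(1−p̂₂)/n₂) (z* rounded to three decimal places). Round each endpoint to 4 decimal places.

(0.6910, 0.7667)

p̂₁ = 551/643 = 0.85692, p̂₂ = 21/164 = 0.12805; p̂₁ − p̂₂ = 0.72887.
Unpooled SE = √(p̂₁(1−p̂₁)/n₁ + p̂₂(1−p̂₂)/n₂) = √(0.000190681 + 0.000680807) = 0.029521.
For 80% confidence, z* = 1.282. Margin of error = 0.03785.
Interval: 0.72887 ± 0.03785 → (0.6910, 0.7667).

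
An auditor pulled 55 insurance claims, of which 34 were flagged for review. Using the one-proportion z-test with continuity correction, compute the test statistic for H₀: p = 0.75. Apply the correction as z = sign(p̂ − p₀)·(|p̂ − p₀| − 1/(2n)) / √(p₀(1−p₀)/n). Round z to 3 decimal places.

The sample proportion is 34/55 = 0.61818. p̂ − p₀ = -0.131818.
1/(2n) = 0.009091.
Corrected numerator: |-0.131818| − 0.009091 = 0.122727.
Null standard error: √(0.75·0.25/55) = √0.003409091 = 0.058387.
z = −0.122727/0.058387 = -2.102.

z = -2.102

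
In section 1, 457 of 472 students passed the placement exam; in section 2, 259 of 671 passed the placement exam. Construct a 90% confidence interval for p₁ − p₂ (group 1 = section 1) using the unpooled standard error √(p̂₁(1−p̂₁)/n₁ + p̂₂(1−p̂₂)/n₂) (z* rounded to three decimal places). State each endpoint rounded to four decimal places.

(0.5486, 0.6159)

p̂₁ = 457/472 = 0.96822, p̂₂ = 259/671 = 0.38599; p̂₁ − p̂₂ = 0.58223.
SE = √(0.000065190 + 0.000353207) = √0.000418397 = 0.020455.
z* = 1.645 at the 90% level. Margin of error = 0.03365.
So the interval runs from 0.5486 to 0.6159.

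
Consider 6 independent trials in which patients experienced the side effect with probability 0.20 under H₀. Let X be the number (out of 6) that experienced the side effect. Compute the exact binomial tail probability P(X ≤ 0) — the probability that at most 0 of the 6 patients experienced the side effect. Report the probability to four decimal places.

P = 0.2621

X ~ Binomial(n=6, p=0.20).
P(X ≤ 0) = C(6,0)·0.20^0·0.80^6.
= 0.262144 = 0.2621.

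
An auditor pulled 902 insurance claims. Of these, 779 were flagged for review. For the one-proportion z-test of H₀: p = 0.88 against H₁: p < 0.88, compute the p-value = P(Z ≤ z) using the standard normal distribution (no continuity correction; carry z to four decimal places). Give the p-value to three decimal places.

Sample proportion p̂ = 779/902 = 0.86364.
Under H₀, SE = √(p₀(1−p₀)/n) = √(0.88·0.12/902) = √0.000117073 = 0.010820.
Test statistic (full precision, shown to 4 dp): z = (779/902 − 0.88)/SE₀ ≈ -1.5123.
From the standard normal, P(Z ≤ z) = 0.065.

p-value = 0.065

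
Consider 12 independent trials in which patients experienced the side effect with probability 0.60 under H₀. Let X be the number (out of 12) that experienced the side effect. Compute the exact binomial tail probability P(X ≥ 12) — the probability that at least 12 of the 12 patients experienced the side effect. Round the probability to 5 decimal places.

X is binomial with n = 12 and p = 0.60.
P(X ≥ 12) = C(12,12)·0.60^12·0.40^0.
= 0.002177 = 0.00218.

P = 0.00218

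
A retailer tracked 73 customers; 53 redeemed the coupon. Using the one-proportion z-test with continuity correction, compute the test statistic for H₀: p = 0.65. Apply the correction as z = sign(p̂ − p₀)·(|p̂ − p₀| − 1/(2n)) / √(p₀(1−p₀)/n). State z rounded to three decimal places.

Sample proportion p̂ = 53/73 = 0.72603. p̂ − p₀ = 0.076027.
1/(2n) = 0.006849.
Corrected numerator: |0.076027| − 0.006849 = 0.069178.
SE₀ = √(0.65·0.35/73) = 0.055825.
z = (+)0.069178/0.055825 = 1.239.

z = 1.239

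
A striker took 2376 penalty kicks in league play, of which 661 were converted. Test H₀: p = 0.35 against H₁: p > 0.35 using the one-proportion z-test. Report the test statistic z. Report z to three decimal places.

With x = 661 successes in n = 2376, p̂ = 0.27820.
Under H₀, SE = √(p₀(1−p₀)/n) = √(0.35·0.65/2376) = √0.000095749 = 0.009785.
z = (p̂ − p₀)/SE = (0.27820 − 0.35)/0.009785 = -7.338.

z = -7.338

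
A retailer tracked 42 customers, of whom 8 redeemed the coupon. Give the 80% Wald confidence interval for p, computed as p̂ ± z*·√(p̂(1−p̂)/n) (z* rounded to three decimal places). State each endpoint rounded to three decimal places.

(0.113, 0.268)

The sample proportion is 8/42 = 0.19048.
Standard error of p̂: √(0.154195/42) = √0.003671310 = 0.060591.
The 80% critical value is z* = 1.282.
Margin = 1.282·0.060591 = 0.07768.
CI: 0.19048 ± 0.07768 = (0.113, 0.268).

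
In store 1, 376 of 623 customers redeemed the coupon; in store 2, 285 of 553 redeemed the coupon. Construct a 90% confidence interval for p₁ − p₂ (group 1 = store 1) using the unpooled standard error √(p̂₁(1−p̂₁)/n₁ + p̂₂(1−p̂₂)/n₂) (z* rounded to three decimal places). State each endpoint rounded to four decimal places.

p̂₁ = 376/623 = 0.60353, p̂₂ = 285/553 = 0.51537; p̂₁ − p̂₂ = 0.08816.
Unpooled SE = √(p̂₁(1−p̂₁)/n₁ + p̂₂(1−p̂₂)/n₂) = √(0.000384079 + 0.000451652) = 0.028909.
z* = 1.645 at the 90% level. Margin = 1.645·0.028909 = 0.04756.
Interval: 0.08816 ± 0.04756 → (0.0406, 0.1357).

(0.0406, 0.1357)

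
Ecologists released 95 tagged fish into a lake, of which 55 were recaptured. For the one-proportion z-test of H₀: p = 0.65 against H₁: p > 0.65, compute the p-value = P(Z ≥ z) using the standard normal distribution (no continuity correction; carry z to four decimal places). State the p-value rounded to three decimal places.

p-value = 0.927

The sample proportion is 55/95 = 0.57895.
Null standard error: √(0.65·0.35/95) = √0.002394737 = 0.048936.
z = (p̂ − p₀)/SE = (55/95 − 0.65)/0.048936 ≈ -1.4519.
From the standard normal, P(Z ≥ z) = 0.927.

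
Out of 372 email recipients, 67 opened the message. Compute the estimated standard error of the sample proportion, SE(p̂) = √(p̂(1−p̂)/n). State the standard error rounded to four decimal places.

p̂ = 67/372 = 0.18011.
p̂(1−p̂) = 0.18011·0.81989 = 0.147670.
SE = √(0.147670/372) = √0.000396962 = 0.0199.

SE = 0.0199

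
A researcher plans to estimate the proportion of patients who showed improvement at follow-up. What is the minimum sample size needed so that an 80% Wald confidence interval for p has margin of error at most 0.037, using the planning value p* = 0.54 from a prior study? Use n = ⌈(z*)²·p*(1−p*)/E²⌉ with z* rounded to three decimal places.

z* = 1.282 at the 80% level.
p*(1−p*) = 0.2484.
(z*)²·p*(1−p*)/E² = 1.643524·0.2484/0.001369 = 298.211.
Rounding up, n = 299.

n = 299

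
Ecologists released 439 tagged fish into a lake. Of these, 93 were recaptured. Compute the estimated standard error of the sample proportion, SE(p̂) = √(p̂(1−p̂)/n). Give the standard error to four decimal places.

SE = 0.0195

Sample proportion p̂ = 93/439 = 0.21185.
p̂(1−p̂) = 0.166970.
SE = √(0.166970/439) = 0.0195.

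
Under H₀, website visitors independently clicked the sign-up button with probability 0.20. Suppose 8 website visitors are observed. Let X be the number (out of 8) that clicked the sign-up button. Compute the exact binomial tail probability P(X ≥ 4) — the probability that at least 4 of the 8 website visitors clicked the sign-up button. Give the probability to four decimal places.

P = 0.0563

X is binomial with n = 8 and p = 0.20.
P(X ≥ 4) = Σ_{j=4}^{8} C(8,j)·0.20^j·0.80^{8−j}.
= 0.045875 + 0.009175 + 0.001147 + 0.000082 + 0.000003 = 0.0563.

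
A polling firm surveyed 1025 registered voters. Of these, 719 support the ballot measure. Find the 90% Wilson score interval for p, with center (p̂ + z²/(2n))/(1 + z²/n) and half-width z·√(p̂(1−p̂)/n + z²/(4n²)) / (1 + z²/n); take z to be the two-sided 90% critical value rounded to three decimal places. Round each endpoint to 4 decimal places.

(0.6774, 0.7244)

Here p̂ = 719/1025 = 0.70146 and z = 1.645 (z² = 2.706025).
Denominator 1 + z²/n = 1 + 2.706025/1025 = 1.002640.
Adjusted center: (0.70146 + z²/(2n))/1.002640 = 0.70093.
Radicand: p̂(1−p̂)/n + z²/(4n²) = 0.000204305 + 0.000000644 = 0.000204949.
Half-width = 1.645·√0.000204949/1.002640 = 0.02349.
Interval: 0.70093 ± 0.02349 → (0.6774, 0.7244).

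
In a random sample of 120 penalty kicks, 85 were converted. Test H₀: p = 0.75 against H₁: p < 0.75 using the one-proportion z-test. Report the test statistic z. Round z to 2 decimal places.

z = -1.05

p̂ = 85/120 = 0.70833.
SE₀ = √(0.75·0.25/120) = 0.039528.
z = (0.70833 − 0.75)/0.039528 = -0.04167/0.039528 = -1.05.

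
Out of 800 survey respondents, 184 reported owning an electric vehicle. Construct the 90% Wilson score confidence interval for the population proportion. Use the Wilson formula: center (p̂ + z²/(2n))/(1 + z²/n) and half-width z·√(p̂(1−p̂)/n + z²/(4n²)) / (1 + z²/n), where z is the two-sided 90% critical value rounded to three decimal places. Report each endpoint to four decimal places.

p̂ = 184/800 = 0.23000; z = 1.645, so z² = 2.706025.
Denominator 1 + z²/n = 1 + 2.706025/800 = 1.003383.
Adjusted center: (0.23000 + z²/(2n))/1.003383 = 0.23091.
Radicand: p̂(1−p̂)/n + z²/(4n²) = 0.000221375 + 0.000001057 = 0.000222432.
Half-width = 1.645·√0.000222432/1.003383 = 0.02445.
So the interval runs from 0.2065 to 0.2554.

(0.2065, 0.2554)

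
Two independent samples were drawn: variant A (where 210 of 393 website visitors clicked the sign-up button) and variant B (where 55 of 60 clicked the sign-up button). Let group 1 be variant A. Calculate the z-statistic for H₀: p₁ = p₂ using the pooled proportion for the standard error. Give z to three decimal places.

p̂₁ = 210/393 = 0.53435, p̂₂ = 55/60 = 0.91667.
Pooling: p̂ = 265/453 = 0.58499.
Pooled SE = √[0.2427769·0.01921120] ≈ 0.068294.
z = (p̂₁ − p̂₂)/SE = (0.53435 − 0.91667)/0.068294 = -0.38232/0.068294 = -5.598.

z = -5.598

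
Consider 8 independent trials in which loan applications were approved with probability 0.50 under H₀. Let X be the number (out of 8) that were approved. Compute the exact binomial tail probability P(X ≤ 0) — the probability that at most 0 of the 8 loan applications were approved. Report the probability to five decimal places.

P = 0.00391

X ~ Binomial(n=8, p=0.50).
P(X ≤ 0) = C(8,0)·0.50^0·0.50^8.
= 0.003906 = 0.00391.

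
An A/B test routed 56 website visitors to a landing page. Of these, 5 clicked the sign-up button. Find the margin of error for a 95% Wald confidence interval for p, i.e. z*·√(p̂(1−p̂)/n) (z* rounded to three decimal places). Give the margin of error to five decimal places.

ME = 0.07469

Sample proportion p̂ = 5/56 = 0.08929.
SE = √(p̂(1−p̂)/n) = √(0.081314/56) = 0.038106.
For 95% confidence, z* = 1.960.
Margin of error = z*·SE = 1.960 × 0.038106 = 0.07469.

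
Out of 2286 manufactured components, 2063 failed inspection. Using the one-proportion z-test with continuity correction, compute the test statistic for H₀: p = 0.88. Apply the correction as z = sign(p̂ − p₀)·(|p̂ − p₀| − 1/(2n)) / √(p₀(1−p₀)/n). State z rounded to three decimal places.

z = 3.271

The sample proportion is 2063/2286 = 0.90245. p̂ − p₀ = 0.022450.
1/(2n) = 0.000219.
Corrected numerator: |0.022450| − 0.000219 = 0.022231.
Null standard error: √(0.88·0.12/2286) = √0.000046194 = 0.006797.
z = +0.022231/0.006797 = 3.271.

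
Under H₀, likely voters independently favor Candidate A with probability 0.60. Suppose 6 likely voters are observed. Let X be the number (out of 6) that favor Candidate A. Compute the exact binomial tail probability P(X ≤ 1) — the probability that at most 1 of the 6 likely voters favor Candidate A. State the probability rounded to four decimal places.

X is binomial with n = 6 and p = 0.60.
P(X ≤ 1) = C(6,0)·0.60^0·0.40^6 + C(6,1)·0.60^1·0.40^5.
= 0.004096 + 0.036864 = 0.0410.

P = 0.0410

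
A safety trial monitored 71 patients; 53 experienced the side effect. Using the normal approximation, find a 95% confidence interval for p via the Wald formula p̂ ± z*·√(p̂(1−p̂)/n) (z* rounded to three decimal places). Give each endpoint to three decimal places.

(0.645, 0.848)

Sample proportion p̂ = 53/71 = 0.74648.
Standard error of p̂: √(0.189248/71) = √0.002665467 = 0.051628.
The 95% critical value is z* = 1.960.
Margin = 1.960·0.051628 = 0.10119.
So the interval runs from 0.645 to 0.848.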